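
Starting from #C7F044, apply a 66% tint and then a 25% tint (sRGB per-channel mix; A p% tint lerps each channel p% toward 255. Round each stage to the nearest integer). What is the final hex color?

#C7F044 is rgb(199, 240, 68).
A 66% tint moves each channel 66% toward 255:
  R: 199 + 36.96 = 235.96 → 236
  G: 240 + 9.9 = 249.9 → 250
  B: 68 + 0.66×(255−68) = 68 + 123.42 = 191.42 → 191
After the tint: rgb(236, 250, 191) = #ECFABF.
Per channel, c → c + 0.25(255 − c):
  R: 236 + 0.25×(255−236) = 236 + 4.75 = 240.75 → 241
  G: 250 + 1.25 = 251.25 → 251
  B: 191 + 0.25×(255−191) = 191 + 16 = 207 → 207
rgb(241, 251, 207) = #F1FBCF.

#F1FBCF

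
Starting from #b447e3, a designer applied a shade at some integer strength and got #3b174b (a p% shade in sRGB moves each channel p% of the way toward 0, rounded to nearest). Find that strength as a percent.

#b447e3 is rgb(180, 71, 227); #3b174b is rgb(59, 23, 75).
On the B channel (widest range): 75 ≈ 227 + (p/100)(0 − 227), so p ≈ 100×(75 − 227)/(0 − 227) = -15200/-227 = 66.96.
p = 67 reproduces all three channels after rounding.

67%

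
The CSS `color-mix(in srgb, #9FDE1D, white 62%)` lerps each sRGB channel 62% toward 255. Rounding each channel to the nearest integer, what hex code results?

#9FDE1D is rgb(159, 222, 29).
Lerp each channel 62% toward 255:
  R: 159 + 0.62×(255−159) = 159 + 59.52 = 218.52 → 219
  G: 222 + 0.62×(255−222) = 222 + 20.46 = 242.46 → 242
  B: 29 + 0.62×(255−29) = 29 + 140.12 = 169.12 → 169
rgb(219, 242, 169) = #DBF2A9.

#DBF2A9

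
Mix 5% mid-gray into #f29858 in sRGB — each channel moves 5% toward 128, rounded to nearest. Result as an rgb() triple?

#f29858 is rgb(242, 152, 88).
Per channel, c → c + 0.05(128 − c):
  R: 242 − 5.7 = 236.3 → 236
  G: 152 + 0.05×(128−152) = 152 − 1.2 = 150.8 → 151
  B: 88 + 0.05×(128−88) = 88 + 2 = 90 → 90

rgb(236, 151, 90)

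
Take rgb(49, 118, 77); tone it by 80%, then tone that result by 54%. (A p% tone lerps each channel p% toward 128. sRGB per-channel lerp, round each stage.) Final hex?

#797F7B

An 80% tone moves each channel 80% toward 128:
  R: 49 + 63.2 = 112.2 → 112
  G: 118 + 0.8×(128−118) = 118 + 8 = 126 → 126
  B: 77 + 40.8 = 117.8 → 118
After the tone: rgb(112, 126, 118) = #707E76.
Lerp each channel 54% toward 128:
  R: 112 + 0.54×(128−112) = 112 + 8.64 = 120.64 → 121
  G: 126 + 1.08 = 127.08 → 127
  B: 118 + 5.4 = 123.4 → 123
rgb(121, 127, 123) = #797F7B.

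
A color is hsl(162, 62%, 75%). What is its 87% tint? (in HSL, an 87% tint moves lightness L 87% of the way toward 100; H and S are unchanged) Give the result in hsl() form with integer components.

L moves 87% from 75 toward 100: 75 + 21.75 = 96.75 → 97.
H and S are unchanged.

hsl(162, 62%, 97%)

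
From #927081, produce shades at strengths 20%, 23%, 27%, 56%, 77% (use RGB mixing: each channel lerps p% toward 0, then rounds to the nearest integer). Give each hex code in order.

#755a67, #705663, #6b525e, #403139, #221a1e

#927081 is rgb(146, 112, 129).
20%: (146 − 29.2 = 116.8→117, 112 − 22.4 = 89.6→90, 129 − 25.8 = 103.2→103) → #755a67
23%: (146 − 33.58 = 112.42→112, 112 − 25.76 = 86.24→86, 129 − 29.67 = 99.33→99) → #705663
27%: (146 − 39.42 = 106.58→107, 112 − 30.24 = 81.76→82, 129 − 34.83 = 94.17→94) → #6b525e
56%: (146 − 81.76 = 64.24→64, 112 − 62.72 = 49.28→49, 129 − 72.24 = 56.76→57) → #403139
77%: (146 − 112.42 = 33.58→34, 112 − 86.24 = 25.76→26, 129 − 99.33 = 29.67→30) → #221a1e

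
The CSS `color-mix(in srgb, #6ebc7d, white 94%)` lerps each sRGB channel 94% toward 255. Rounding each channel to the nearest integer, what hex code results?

#6ebc7d is rgb(110, 188, 125).
Per channel, c → c + 0.94(255 − c):
  R: 110 + 0.94×(255−110) = 110 + 136.3 = 246.3 → 246
  G: 188 + 62.98 = 250.98 → 251
  B: 125 + 0.94×(255−125) = 125 + 122.2 = 247.2 → 247
rgb(246, 251, 247) = #f6fbf7.

#f6fbf7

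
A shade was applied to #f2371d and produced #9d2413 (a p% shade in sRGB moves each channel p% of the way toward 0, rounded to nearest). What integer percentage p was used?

35%

#f2371d is rgb(242, 55, 29); #9d2413 is rgb(157, 36, 19).
On the R channel (widest range): 157 ≈ 242 + (p/100)(0 − 242), so p ≈ 100×(157 − 242)/(0 − 242) = -8500/-242 = 35.12.
p = 35 reproduces all three channels after rounding.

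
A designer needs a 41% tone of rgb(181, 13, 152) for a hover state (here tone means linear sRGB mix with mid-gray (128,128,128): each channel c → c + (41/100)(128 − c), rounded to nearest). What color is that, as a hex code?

Per channel, c → c + 0.41(128 − c):
  R: 181 − 21.73 = 159.27 → 159
  G: 13 + 47.15 = 60.15 → 60
  B: 152 − 9.84 = 142.16 → 142
rgb(159, 60, 142) = #9F3C8E.

#9F3C8E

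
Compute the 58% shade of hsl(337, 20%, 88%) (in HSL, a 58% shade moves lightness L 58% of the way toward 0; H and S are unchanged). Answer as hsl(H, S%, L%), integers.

hsl(337, 20%, 37%)

L moves 58% from 88 toward 0: 88 − 51.04 = 36.96 → 37.
H and S are unchanged.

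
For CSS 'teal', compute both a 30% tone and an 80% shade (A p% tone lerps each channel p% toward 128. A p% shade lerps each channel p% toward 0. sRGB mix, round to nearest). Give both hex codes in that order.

#268080, #001a1a

CSS teal is rgb(0, 128, 128).
30% tone:
  R: 0 + 0.3×(128−0) = 0 + 38.4 = 38.4 → 38
  G: 128 + 0.3×(128−128) = 128 + 0 = 128 → 128
  B: 128 + 0 = 128 → 128
  → #268080
80% shade:
  R: 0 + 0.8×(0−0) = 0 + 0 = 0 → 0
  G: 128 + 0.8×(0−128) = 128 − 102.4 = 25.6 → 26
  B: 128 + 0.8×(0−128) = 128 − 102.4 = 25.6 → 26
  → #001a1a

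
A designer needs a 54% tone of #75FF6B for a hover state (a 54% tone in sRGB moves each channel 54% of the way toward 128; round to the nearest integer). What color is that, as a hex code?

#7BBA76

#75FF6B is rgb(117, 255, 107).
Per channel, c → c + 0.54(128 − c):
  R: 117 + 0.54×(128−117) = 117 + 5.94 = 122.94 → 123
  G: 255 − 68.58 = 186.42 → 186
  B: 107 + 0.54×(128−107) = 107 + 11.34 = 118.34 → 118
rgb(123, 186, 118) = #7BBA76.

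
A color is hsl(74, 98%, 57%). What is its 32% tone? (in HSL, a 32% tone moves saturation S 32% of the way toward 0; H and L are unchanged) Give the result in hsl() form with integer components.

hsl(74, 67%, 57%)

S moves 32% from 98 toward 0: 98 − 31.36 = 66.64 → 67.
H and L are unchanged.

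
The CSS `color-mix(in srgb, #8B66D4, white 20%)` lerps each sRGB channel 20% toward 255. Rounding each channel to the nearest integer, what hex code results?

#8B66D4 is rgb(139, 102, 212).
A 20% tint moves each channel 20% toward 255:
  R: 139 + 0.2×(255−139) = 139 + 23.2 = 162.2 → 162
  G: 102 + 0.2×(255−102) = 102 + 30.6 = 132.6 → 133
  B: 212 + 8.6 = 220.6 → 221
rgb(162, 133, 221) = #A285DD.

#A285DD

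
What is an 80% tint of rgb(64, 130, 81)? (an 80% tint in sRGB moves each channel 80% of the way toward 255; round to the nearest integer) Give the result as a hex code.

Per channel, c → c + 0.8(255 − c):
  R: 64 + 0.8×(255−64) = 64 + 152.8 = 216.8 → 217
  G: 130 + 0.8×(255−130) = 130 + 100 = 230 → 230
  B: 81 + 0.8×(255−81) = 81 + 139.2 = 220.2 → 220
rgb(217, 230, 220) = #d9e6dc.

#d9e6dc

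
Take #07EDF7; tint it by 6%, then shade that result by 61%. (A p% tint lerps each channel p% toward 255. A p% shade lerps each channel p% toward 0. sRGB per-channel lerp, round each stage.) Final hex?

#07EDF7 is rgb(7, 237, 247).
Lerp each channel 6% toward 255:
  R: 7 + 0.06×(255−7) = 7 + 14.88 = 21.88 → 22
  G: 237 + 0.06×(255−237) = 237 + 1.08 = 238.08 → 238
  B: 247 + 0.48 = 247.48 → 247
After the tint: rgb(22, 238, 247) = #16EEF7.
Lerp each channel 61% toward 0:
  R: 22 + 0.61×(0−22) = 22 − 13.42 = 8.58 → 9
  G: 238 + 0.61×(0−238) = 238 − 145.18 = 92.82 → 93
  B: 247 + 0.61×(0−247) = 247 − 150.67 = 96.33 → 96
rgb(9, 93, 96) = #095D60.

#095D60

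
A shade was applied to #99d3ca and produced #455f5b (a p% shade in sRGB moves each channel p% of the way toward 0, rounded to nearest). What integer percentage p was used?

#99d3ca is rgb(153, 211, 202); #455f5b is rgb(69, 95, 91).
On the G channel (widest range): 95 ≈ 211 + (p/100)(0 − 211), so p ≈ 100×(95 − 211)/(0 − 211) = -11600/-211 = 54.98.
p = 55 reproduces all three channels after rounding.

55%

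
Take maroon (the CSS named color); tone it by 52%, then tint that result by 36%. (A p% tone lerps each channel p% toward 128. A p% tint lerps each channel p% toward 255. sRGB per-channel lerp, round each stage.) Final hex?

#AE8787

CSS maroon is rgb(128, 0, 0).
Lerp each channel 52% toward 128:
  R: 128 + 0 = 128 → 128
  G: 0 + 0.52×(128−0) = 0 + 66.56 = 66.56 → 67
  B: 0 + 66.56 = 66.56 → 67
After the tone: rgb(128, 67, 67) = #804343.
A 36% tint moves each channel 36% toward 255:
  R: 128 + 0.36×(255−128) = 128 + 45.72 = 173.72 → 174
  G: 67 + 0.36×(255−67) = 67 + 67.68 = 134.68 → 135
  B: 67 + 67.68 = 134.68 → 135
rgb(174, 135, 135) = #AE8787.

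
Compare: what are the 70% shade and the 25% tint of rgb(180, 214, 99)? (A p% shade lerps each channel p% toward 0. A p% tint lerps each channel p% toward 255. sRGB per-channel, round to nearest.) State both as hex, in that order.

#36401E, #C7E08A

70% shade:
  R: 180 − 126 = 54 → 54
  G: 214 + 0.7×(0−214) = 214 − 149.8 = 64.2 → 64
  B: 99 + 0.7×(0−99) = 99 − 69.3 = 29.7 → 30
  → #36401E
25% tint:
  R: 180 + 0.25×(255−180) = 180 + 18.75 = 198.75 → 199
  G: 214 + 10.25 = 224.25 → 224
  B: 99 + 39 = 138 → 138
  → #C7E08A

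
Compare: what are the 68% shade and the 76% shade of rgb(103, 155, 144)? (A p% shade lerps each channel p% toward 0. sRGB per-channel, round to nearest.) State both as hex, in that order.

#21322E, #192523

68% shade:
  R: 103 − 70.04 = 32.96 → 33
  G: 155 + 0.68×(0−155) = 155 − 105.4 = 49.6 → 50
  B: 144 − 97.92 = 46.08 → 46
  → #21322E
76% shade:
  R: 103 + 0.76×(0−103) = 103 − 78.28 = 24.72 → 25
  G: 155 + 0.76×(0−155) = 155 − 117.8 = 37.2 → 37
  B: 144 − 109.44 = 34.56 → 35
  → #192523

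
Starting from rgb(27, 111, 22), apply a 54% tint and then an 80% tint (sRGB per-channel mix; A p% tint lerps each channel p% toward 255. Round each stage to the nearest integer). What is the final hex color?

Per channel, c → c + 0.54(255 − c):
  R: 27 + 0.54×(255−27) = 27 + 123.12 = 150.12 → 150
  G: 111 + 77.76 = 188.76 → 189
  B: 22 + 125.82 = 147.82 → 148
After the tint: rgb(150, 189, 148) = #96BD94.
Per channel, c → c + 0.8(255 − c):
  R: 150 + 84 = 234 → 234
  G: 189 + 52.8 = 241.8 → 242
  B: 148 + 85.6 = 233.6 → 234
rgb(234, 242, 234) = #EAF2EA.

#EAF2EA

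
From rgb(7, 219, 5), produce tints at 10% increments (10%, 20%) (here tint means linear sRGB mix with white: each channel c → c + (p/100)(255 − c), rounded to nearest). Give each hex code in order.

#20DF1E, #39E237

10%: (7 + 24.8 = 31.8→32, 219 + 3.6 = 222.6→223, 5 + 25 = 30→30) → #20DF1E
20%: (7 + 49.6 = 56.6→57, 219 + 7.2 = 226.2→226, 5 + 50 = 55→55) → #39E237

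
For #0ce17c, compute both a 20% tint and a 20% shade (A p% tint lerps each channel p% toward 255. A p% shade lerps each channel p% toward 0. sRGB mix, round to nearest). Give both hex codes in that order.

#3de796, #0ab463

#0ce17c is rgb(12, 225, 124).
20% tint:
  R: 12 + 0.2×(255−12) = 12 + 48.6 = 60.6 → 61
  G: 225 + 6 = 231 → 231
  B: 124 + 26.2 = 150.2 → 150
  → #3de796
20% shade:
  R: 12 + 0.2×(0−12) = 12 − 2.4 = 9.6 → 10
  G: 225 + 0.2×(0−225) = 225 − 45 = 180 → 180
  B: 124 − 24.8 = 99.2 → 99
  → #0ab463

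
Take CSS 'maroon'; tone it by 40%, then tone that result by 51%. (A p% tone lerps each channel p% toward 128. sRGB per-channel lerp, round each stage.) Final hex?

#805a5a

CSS maroon is rgb(128, 0, 0).
Lerp each channel 40% toward 128:
  R: 128 + 0 = 128 → 128
  G: 0 + 0.4×(128−0) = 0 + 51.2 = 51.2 → 51
  B: 0 + 0.4×(128−0) = 0 + 51.2 = 51.2 → 51
After the tone: rgb(128, 51, 51) = #803333.
Lerp each channel 51% toward 128:
  R: 128 + 0.51×(128−128) = 128 + 0 = 128 → 128
  G: 51 + 0.51×(128−51) = 51 + 39.27 = 90.27 → 90
  B: 51 + 39.27 = 90.27 → 90
rgb(128, 90, 90) = #805a5a.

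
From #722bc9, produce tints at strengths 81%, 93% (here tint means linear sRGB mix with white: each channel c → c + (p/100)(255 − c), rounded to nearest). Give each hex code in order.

#e4d7f5, #f5f0fb

#722bc9 is rgb(114, 43, 201).
81%: (114 + 114.21 = 228.21→228, 43 + 171.72 = 214.72→215, 201 + 43.74 = 244.74→245) → #e4d7f5
93%: (114 + 131.13 = 245.13→245, 43 + 197.16 = 240.16→240, 201 + 50.22 = 251.22→251) → #f5f0fb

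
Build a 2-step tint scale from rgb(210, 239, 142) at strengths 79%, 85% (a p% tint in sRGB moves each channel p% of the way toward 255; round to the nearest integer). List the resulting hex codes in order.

#f6fce7, #f8fdee

79%: (210 + 35.55 = 245.55→246, 239 + 12.64 = 251.64→252, 142 + 89.27 = 231.27→231) → #f6fce7
85%: (210 + 38.25 = 248.25→248, 239 + 13.6 = 252.6→253, 142 + 96.05 = 238.05→238) → #f8fdee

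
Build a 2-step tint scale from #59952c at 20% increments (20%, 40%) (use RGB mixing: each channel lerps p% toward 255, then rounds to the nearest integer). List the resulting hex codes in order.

#7aaa56, #9bbf80

#59952c is rgb(89, 149, 44).
20%: (89 + 33.2 = 122.2→122, 149 + 21.2 = 170.2→170, 44 + 42.2 = 86.2→86) → #7aaa56
40%: (89 + 66.4 = 155.4→155, 149 + 42.4 = 191.4→191, 44 + 84.4 = 128.4→128) → #9bbf80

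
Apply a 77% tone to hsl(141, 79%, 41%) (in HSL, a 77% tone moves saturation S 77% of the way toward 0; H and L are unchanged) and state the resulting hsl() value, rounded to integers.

S moves 77% from 79 toward 0: 79 − 60.83 = 18.17 → 18.
H and L are unchanged.

hsl(141, 18%, 41%)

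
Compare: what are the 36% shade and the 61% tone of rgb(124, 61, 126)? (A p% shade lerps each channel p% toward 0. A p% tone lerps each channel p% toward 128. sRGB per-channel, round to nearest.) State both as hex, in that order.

#4F2751, #7E667F

36% shade:
  R: 124 − 44.64 = 79.36 → 79
  G: 61 − 21.96 = 39.04 → 39
  B: 126 + 0.36×(0−126) = 126 − 45.36 = 80.64 → 81
  → #4F2751
61% tone:
  R: 124 + 0.61×(128−124) = 124 + 2.44 = 126.44 → 126
  G: 61 + 0.61×(128−61) = 61 + 40.87 = 101.87 → 102
  B: 126 + 0.61×(128−126) = 126 + 1.22 = 127.22 → 127
  → #7E667F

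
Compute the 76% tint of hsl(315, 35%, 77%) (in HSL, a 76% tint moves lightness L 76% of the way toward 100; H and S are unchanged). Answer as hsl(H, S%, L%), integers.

hsl(315, 35%, 94%)

L moves 76% from 77 toward 100: 77 + 17.48 = 94.48 → 94.
H and S are unchanged.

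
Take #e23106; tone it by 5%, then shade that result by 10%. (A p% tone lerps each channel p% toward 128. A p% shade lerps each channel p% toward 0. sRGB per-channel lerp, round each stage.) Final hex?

#c7300b

#e23106 is rgb(226, 49, 6).
Per channel, c → c + 0.05(128 − c):
  R: 226 + 0.05×(128−226) = 226 − 4.9 = 221.1 → 221
  G: 49 + 3.95 = 52.95 → 53
  B: 6 + 0.05×(128−6) = 6 + 6.1 = 12.1 → 12
After the tone: rgb(221, 53, 12) = #dd350c.
Lerp each channel 10% toward 0:
  R: 221 − 22.1 = 198.9 → 199
  G: 53 + 0.1×(0−53) = 53 − 5.3 = 47.7 → 48
  B: 12 + 0.1×(0−12) = 12 − 1.2 = 10.8 → 11
rgb(199, 48, 11) = #c7300b.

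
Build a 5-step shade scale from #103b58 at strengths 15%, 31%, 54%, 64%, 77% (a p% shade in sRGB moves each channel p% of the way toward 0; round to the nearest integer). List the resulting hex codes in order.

#103b58 is rgb(16, 59, 88).
15%: (16 − 2.4 = 13.6→14, 59 − 8.85 = 50.15→50, 88 − 13.2 = 74.8→75) → #0e324b
31%: (16 − 4.96 = 11.04→11, 59 − 18.29 = 40.71→41, 88 − 27.28 = 60.72→61) → #0b293d
54%: (16 − 8.64 = 7.36→7, 59 − 31.86 = 27.14→27, 88 − 47.52 = 40.48→40) → #071b28
64%: (16 − 10.24 = 5.76→6, 59 − 37.76 = 21.24→21, 88 − 56.32 = 31.68→32) → #061520
77%: (16 − 12.32 = 3.68→4, 59 − 45.43 = 13.57→14, 88 − 67.76 = 20.24→20) → #040e14

#0e324b, #0b293d, #071b28, #061520, #040e14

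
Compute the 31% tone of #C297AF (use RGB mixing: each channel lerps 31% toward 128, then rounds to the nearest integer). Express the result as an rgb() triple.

#C297AF is rgb(194, 151, 175).
Per channel, c → c + 0.31(128 − c):
  R: 194 + 0.31×(128−194) = 194 − 20.46 = 173.54 → 174
  G: 151 + 0.31×(128−151) = 151 − 7.13 = 143.87 → 144
  B: 175 + 0.31×(128−175) = 175 − 14.57 = 160.43 → 160

rgb(174, 144, 160)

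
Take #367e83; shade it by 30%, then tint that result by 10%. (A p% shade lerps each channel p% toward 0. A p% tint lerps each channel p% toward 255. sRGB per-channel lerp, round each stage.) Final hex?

#3c696c

#367e83 is rgb(54, 126, 131).
Per channel, c → c + 0.3(0 − c):
  R: 54 + 0.3×(0−54) = 54 − 16.2 = 37.8 → 38
  G: 126 + 0.3×(0−126) = 126 − 37.8 = 88.2 → 88
  B: 131 + 0.3×(0−131) = 131 − 39.3 = 91.7 → 92
After the shade: rgb(38, 88, 92) = #26585c.
A 10% tint moves each channel 10% toward 255:
  R: 38 + 21.7 = 59.7 → 60
  G: 88 + 16.7 = 104.7 → 105
  B: 92 + 0.1×(255−92) = 92 + 16.3 = 108.3 → 108
rgb(60, 105, 108) = #3c696c.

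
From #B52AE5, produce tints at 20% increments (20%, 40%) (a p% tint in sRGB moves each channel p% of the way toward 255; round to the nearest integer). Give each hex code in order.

#B52AE5 is rgb(181, 42, 229).
20%: (181 + 14.8 = 195.8→196, 42 + 42.6 = 84.6→85, 229 + 5.2 = 234.2→234) → #C455EA
40%: (181 + 29.6 = 210.6→211, 42 + 85.2 = 127.2→127, 229 + 10.4 = 239.4→239) → #D37FEF

#C455EA, #D37FEF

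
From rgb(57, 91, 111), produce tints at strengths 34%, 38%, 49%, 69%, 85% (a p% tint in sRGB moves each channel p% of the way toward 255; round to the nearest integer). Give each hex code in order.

#7c93a0, #8499a6, #9aabb6, #c2ccd2, #e1e6e9

34%: (57 + 67.32 = 124.32→124, 91 + 55.76 = 146.76→147, 111 + 48.96 = 159.96→160) → #7c93a0
38%: (57 + 75.24 = 132.24→132, 91 + 62.32 = 153.32→153, 111 + 54.72 = 165.72→166) → #8499a6
49%: (57 + 97.02 = 154.02→154, 91 + 80.36 = 171.36→171, 111 + 70.56 = 181.56→182) → #9aabb6
69%: (57 + 136.62 = 193.62→194, 91 + 113.16 = 204.16→204, 111 + 99.36 = 210.36→210) → #c2ccd2
85%: (57 + 168.3 = 225.3→225, 91 + 139.4 = 230.4→230, 111 + 122.4 = 233.4→233) → #e1e6e9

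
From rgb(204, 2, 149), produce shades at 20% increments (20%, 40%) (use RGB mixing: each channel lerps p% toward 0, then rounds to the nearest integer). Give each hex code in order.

#A30277, #7A0159

20%: (204 − 40.8 = 163.2→163, 2→2, 149 − 29.8 = 119.2→119) → #A30277
40%: (204 − 81.6 = 122.4→122, 2 − 0.8 = 1.2→1, 149 − 59.6 = 89.4→89) → #7A0159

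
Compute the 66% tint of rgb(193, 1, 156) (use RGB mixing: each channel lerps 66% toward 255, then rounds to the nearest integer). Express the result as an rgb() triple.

rgb(234, 169, 221)

A 66% tint moves each channel 66% toward 255:
  R: 193 + 0.66×(255−193) = 193 + 40.92 = 233.92 → 234
  G: 1 + 0.66×(255−1) = 1 + 167.64 = 168.64 → 169
  B: 156 + 65.34 = 221.34 → 221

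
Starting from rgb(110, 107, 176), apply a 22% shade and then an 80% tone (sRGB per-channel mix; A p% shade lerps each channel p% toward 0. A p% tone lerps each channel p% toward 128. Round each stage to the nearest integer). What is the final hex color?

A 22% shade moves each channel 22% toward 0:
  R: 110 + 0.22×(0−110) = 110 − 24.2 = 85.8 → 86
  G: 107 − 23.54 = 83.46 → 83
  B: 176 + 0.22×(0−176) = 176 − 38.72 = 137.28 → 137
After the shade: rgb(86, 83, 137) = #565389.
An 80% tone moves each channel 80% toward 128:
  R: 86 + 33.6 = 119.6 → 120
  G: 83 + 36 = 119 → 119
  B: 137 + 0.8×(128−137) = 137 − 7.2 = 129.8 → 130
rgb(120, 119, 130) = #787782.

#787782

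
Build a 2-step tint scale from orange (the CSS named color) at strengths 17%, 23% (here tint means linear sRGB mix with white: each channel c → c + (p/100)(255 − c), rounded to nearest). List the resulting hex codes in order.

CSS orange is rgb(255, 165, 0).
17%: (255→255, 165 + 15.3 = 180.3→180, 0 + 43.35 = 43.35→43) → #FFB42B
23%: (255→255, 165 + 20.7 = 185.7→186, 0 + 58.65 = 58.65→59) → #FFBA3B

#FFB42B, #FFBA3B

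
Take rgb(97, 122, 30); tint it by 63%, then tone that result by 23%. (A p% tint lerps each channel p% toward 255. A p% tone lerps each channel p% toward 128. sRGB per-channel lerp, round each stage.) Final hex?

Per channel, c → c + 0.63(255 − c):
  R: 97 + 0.63×(255−97) = 97 + 99.54 = 196.54 → 197
  G: 122 + 0.63×(255−122) = 122 + 83.79 = 205.79 → 206
  B: 30 + 0.63×(255−30) = 30 + 141.75 = 171.75 → 172
After the tint: rgb(197, 206, 172) = #c5ceac.
A 23% tone moves each channel 23% toward 128:
  R: 197 + 0.23×(128−197) = 197 − 15.87 = 181.13 → 181
  G: 206 + 0.23×(128−206) = 206 − 17.94 = 188.06 → 188
  B: 172 − 10.12 = 161.88 → 162
rgb(181, 188, 162) = #b5bca2.

#b5bca2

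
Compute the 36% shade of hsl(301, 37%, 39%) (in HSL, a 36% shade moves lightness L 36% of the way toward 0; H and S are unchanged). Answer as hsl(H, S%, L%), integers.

hsl(301, 37%, 25%)

L moves 36% from 39 toward 0: 39 − 14.04 = 24.96 → 25.
H and S are unchanged.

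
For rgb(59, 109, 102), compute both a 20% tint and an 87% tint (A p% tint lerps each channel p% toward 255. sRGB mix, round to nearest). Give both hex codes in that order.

#628A85, #E6ECEB

20% tint:
  R: 59 + 0.2×(255−59) = 59 + 39.2 = 98.2 → 98
  G: 109 + 29.2 = 138.2 → 138
  B: 102 + 30.6 = 132.6 → 133
  → #628A85
87% tint:
  R: 59 + 0.87×(255−59) = 59 + 170.52 = 229.52 → 230
  G: 109 + 0.87×(255−109) = 109 + 127.02 = 236.02 → 236
  B: 102 + 0.87×(255−102) = 102 + 133.11 = 235.11 → 235
  → #E6ECEB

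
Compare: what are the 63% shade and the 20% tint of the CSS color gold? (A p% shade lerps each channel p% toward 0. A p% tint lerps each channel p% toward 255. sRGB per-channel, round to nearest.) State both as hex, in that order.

CSS gold is rgb(255, 215, 0).
63% shade:
  R: 255 + 0.63×(0−255) = 255 − 160.65 = 94.35 → 94
  G: 215 + 0.63×(0−215) = 215 − 135.45 = 79.55 → 80
  B: 0 + 0.63×(0−0) = 0 + 0 = 0 → 0
  → #5E5000
20% tint:
  R: 255 + 0 = 255 → 255
  G: 215 + 8 = 223 → 223
  B: 0 + 51 = 51 → 51
  → #FFDF33

#5E5000, #FFDF33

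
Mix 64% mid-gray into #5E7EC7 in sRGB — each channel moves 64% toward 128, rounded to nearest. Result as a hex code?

#5E7EC7 is rgb(94, 126, 199).
A 64% tone moves each channel 64% toward 128:
  R: 94 + 21.76 = 115.76 → 116
  G: 126 + 0.64×(128−126) = 126 + 1.28 = 127.28 → 127
  B: 199 − 45.44 = 153.56 → 154
rgb(116, 127, 154) = #747F9A.

#747F9A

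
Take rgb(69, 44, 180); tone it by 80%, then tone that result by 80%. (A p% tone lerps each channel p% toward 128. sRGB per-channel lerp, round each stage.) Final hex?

Lerp each channel 80% toward 128:
  R: 69 + 0.8×(128−69) = 69 + 47.2 = 116.2 → 116
  G: 44 + 0.8×(128−44) = 44 + 67.2 = 111.2 → 111
  B: 180 + 0.8×(128−180) = 180 − 41.6 = 138.4 → 138
After the tone: rgb(116, 111, 138) = #746f8a.
Lerp each channel 80% toward 128:
  R: 116 + 0.8×(128−116) = 116 + 9.6 = 125.6 → 126
  G: 111 + 0.8×(128−111) = 111 + 13.6 = 124.6 → 125
  B: 138 + 0.8×(128−138) = 138 − 8 = 130 → 130
rgb(126, 125, 130) = #7e7d82.

#7e7d82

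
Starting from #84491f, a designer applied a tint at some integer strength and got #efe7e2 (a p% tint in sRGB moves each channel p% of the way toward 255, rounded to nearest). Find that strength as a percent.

87%

#84491f is rgb(132, 73, 31); #efe7e2 is rgb(239, 231, 226).
On the B channel (widest range): 226 ≈ 31 + (p/100)(255 − 31), so p ≈ 100×(226 − 31)/(255 − 31) = 19500/224 = 87.05.
p = 87 reproduces all three channels after rounding.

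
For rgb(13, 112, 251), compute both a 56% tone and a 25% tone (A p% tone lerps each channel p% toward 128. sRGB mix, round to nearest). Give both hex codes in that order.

#4d79b6, #2a74dc

56% tone:
  R: 13 + 64.4 = 77.4 → 77
  G: 112 + 0.56×(128−112) = 112 + 8.96 = 120.96 → 121
  B: 251 − 68.88 = 182.12 → 182
  → #4d79b6
25% tone:
  R: 13 + 0.25×(128−13) = 13 + 28.75 = 41.75 → 42
  G: 112 + 0.25×(128−112) = 112 + 4 = 116 → 116
  B: 251 + 0.25×(128−251) = 251 − 30.75 = 220.25 → 220
  → #2a74dc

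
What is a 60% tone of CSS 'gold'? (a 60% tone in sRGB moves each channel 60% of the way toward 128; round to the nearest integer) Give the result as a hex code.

CSS gold is rgb(255, 215, 0).
Lerp each channel 60% toward 128:
  R: 255 + 0.6×(128−255) = 255 − 76.2 = 178.8 → 179
  G: 215 − 52.2 = 162.8 → 163
  B: 0 + 76.8 = 76.8 → 77
rgb(179, 163, 77) = #B3A34D.

#B3A34D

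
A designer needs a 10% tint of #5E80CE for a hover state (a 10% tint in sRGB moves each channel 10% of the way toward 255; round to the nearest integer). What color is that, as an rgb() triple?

#5E80CE is rgb(94, 128, 206).
Per channel, c → c + 0.1(255 − c):
  R: 94 + 0.1×(255−94) = 94 + 16.1 = 110.1 → 110
  G: 128 + 0.1×(255−128) = 128 + 12.7 = 140.7 → 141
  B: 206 + 0.1×(255−206) = 206 + 4.9 = 210.9 → 211

rgb(110, 141, 211)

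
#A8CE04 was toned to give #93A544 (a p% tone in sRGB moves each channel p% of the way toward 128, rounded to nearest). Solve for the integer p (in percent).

52%

#A8CE04 is rgb(168, 206, 4); #93A544 is rgb(147, 165, 68).
On the B channel (widest range): 68 ≈ 4 + (p/100)(128 − 4), so p ≈ 100×(68 − 4)/(128 − 4) = 6400/124 = 51.61.
p = 52 reproduces all three channels after rounding.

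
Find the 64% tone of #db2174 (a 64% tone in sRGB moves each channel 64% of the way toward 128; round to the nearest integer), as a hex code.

#db2174 is rgb(219, 33, 116).
Lerp each channel 64% toward 128:
  R: 219 + 0.64×(128−219) = 219 − 58.24 = 160.76 → 161
  G: 33 + 60.8 = 93.8 → 94
  B: 116 + 0.64×(128−116) = 116 + 7.68 = 123.68 → 124
rgb(161, 94, 124) = #a15e7c.

#a15e7c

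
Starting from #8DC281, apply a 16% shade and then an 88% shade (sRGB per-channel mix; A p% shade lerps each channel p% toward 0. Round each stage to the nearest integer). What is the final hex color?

#8DC281 is rgb(141, 194, 129).
Per channel, c → c + 0.16(0 − c):
  R: 141 − 22.56 = 118.44 → 118
  G: 194 + 0.16×(0−194) = 194 − 31.04 = 162.96 → 163
  B: 129 − 20.64 = 108.36 → 108
After the shade: rgb(118, 163, 108) = #76A36C.
Lerp each channel 88% toward 0:
  R: 118 + 0.88×(0−118) = 118 − 103.84 = 14.16 → 14
  G: 163 + 0.88×(0−163) = 163 − 143.44 = 19.56 → 20
  B: 108 + 0.88×(0−108) = 108 − 95.04 = 12.96 → 13
rgb(14, 20, 13) = #0E140D.

#0E140D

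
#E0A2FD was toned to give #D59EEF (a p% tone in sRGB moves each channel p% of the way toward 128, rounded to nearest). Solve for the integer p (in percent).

#E0A2FD is rgb(224, 162, 253); #D59EEF is rgb(213, 158, 239).
On the B channel (widest range): 239 ≈ 253 + (p/100)(128 − 253), so p ≈ 100×(239 − 253)/(128 − 253) = -1400/-125 = 11.20.
p = 11 reproduces all three channels after rounding.

11%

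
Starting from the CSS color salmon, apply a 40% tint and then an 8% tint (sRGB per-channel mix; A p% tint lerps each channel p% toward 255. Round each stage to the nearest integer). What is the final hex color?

CSS salmon is rgb(250, 128, 114).
Per channel, c → c + 0.4(255 − c):
  R: 250 + 0.4×(255−250) = 250 + 2 = 252 → 252
  G: 128 + 0.4×(255−128) = 128 + 50.8 = 178.8 → 179
  B: 114 + 56.4 = 170.4 → 170
After the tint: rgb(252, 179, 170) = #FCB3AA.
Per channel, c → c + 0.08(255 − c):
  R: 252 + 0.08×(255−252) = 252 + 0.24 = 252.24 → 252
  G: 179 + 0.08×(255−179) = 179 + 6.08 = 185.08 → 185
  B: 170 + 0.08×(255−170) = 170 + 6.8 = 176.8 → 177
rgb(252, 185, 177) = #FCB9B1.

#FCB9B1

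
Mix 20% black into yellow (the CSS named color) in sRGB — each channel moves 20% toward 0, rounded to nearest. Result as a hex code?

#CCCC00

CSS yellow is rgb(255, 255, 0).
Lerp each channel 20% toward 0:
  R: 255 + 0.2×(0−255) = 255 − 51 = 204 → 204
  G: 255 + 0.2×(0−255) = 255 − 51 = 204 → 204
  B: 0 + 0.2×(0−0) = 0 + 0 = 0 → 0
rgb(204, 204, 0) = #CCCC00.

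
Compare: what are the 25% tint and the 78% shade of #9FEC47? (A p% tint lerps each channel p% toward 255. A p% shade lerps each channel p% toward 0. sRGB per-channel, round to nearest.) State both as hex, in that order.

#B7F175, #233410

#9FEC47 is rgb(159, 236, 71).
25% tint:
  R: 159 + 24 = 183 → 183
  G: 236 + 0.25×(255−236) = 236 + 4.75 = 240.75 → 241
  B: 71 + 46 = 117 → 117
  → #B7F175
78% shade:
  R: 159 − 124.02 = 34.98 → 35
  G: 236 − 184.08 = 51.92 → 52
  B: 71 − 55.38 = 15.62 → 16
  → #233410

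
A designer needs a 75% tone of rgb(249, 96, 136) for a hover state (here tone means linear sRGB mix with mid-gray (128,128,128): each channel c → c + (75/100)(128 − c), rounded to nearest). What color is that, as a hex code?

#9E7882

Lerp each channel 75% toward 128:
  R: 249 + 0.75×(128−249) = 249 − 90.75 = 158.25 → 158
  G: 96 + 24 = 120 → 120
  B: 136 + 0.75×(128−136) = 136 − 6 = 130 → 130
rgb(158, 120, 130) = #9E7882.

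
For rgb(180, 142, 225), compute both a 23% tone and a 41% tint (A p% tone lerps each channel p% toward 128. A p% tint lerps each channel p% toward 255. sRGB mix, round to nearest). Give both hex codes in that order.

#A88BCB, #D3BCED

23% tone:
  R: 180 − 11.96 = 168.04 → 168
  G: 142 + 0.23×(128−142) = 142 − 3.22 = 138.78 → 139
  B: 225 − 22.31 = 202.69 → 203
  → #A88BCB
41% tint:
  R: 180 + 0.41×(255−180) = 180 + 30.75 = 210.75 → 211
  G: 142 + 0.41×(255−142) = 142 + 46.33 = 188.33 → 188
  B: 225 + 0.41×(255−225) = 225 + 12.3 = 237.3 → 237
  → #D3BCED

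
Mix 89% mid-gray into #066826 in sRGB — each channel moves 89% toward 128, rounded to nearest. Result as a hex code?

#066826 is rgb(6, 104, 38).
Lerp each channel 89% toward 128:
  R: 6 + 0.89×(128−6) = 6 + 108.58 = 114.58 → 115
  G: 104 + 21.36 = 125.36 → 125
  B: 38 + 0.89×(128−38) = 38 + 80.1 = 118.1 → 118
rgb(115, 125, 118) = #737D76.

#737D76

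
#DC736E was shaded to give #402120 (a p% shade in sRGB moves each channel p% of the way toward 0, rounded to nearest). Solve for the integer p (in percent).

71%

#DC736E is rgb(220, 115, 110); #402120 is rgb(64, 33, 32).
On the R channel (widest range): 64 ≈ 220 + (p/100)(0 − 220), so p ≈ 100×(64 − 220)/(0 − 220) = -15600/-220 = 70.91.
p = 71 reproduces all three channels after rounding.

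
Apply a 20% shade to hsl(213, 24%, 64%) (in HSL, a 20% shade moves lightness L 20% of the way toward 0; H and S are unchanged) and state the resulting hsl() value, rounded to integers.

L moves 20% from 64 toward 0: 64 − 12.8 = 51.2 → 51.
H and S are unchanged.

hsl(213, 24%, 51%)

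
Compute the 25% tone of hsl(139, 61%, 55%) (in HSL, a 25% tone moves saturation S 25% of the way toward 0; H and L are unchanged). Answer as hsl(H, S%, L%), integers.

S moves 25% from 61 toward 0: 61 − 15.25 = 45.75 → 46.
H and L are unchanged.

hsl(139, 46%, 55%)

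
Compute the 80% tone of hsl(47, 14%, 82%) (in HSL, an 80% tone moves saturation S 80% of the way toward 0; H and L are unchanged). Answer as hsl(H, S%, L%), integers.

hsl(47, 3%, 82%)

S moves 80% from 14 toward 0: 14 − 11.2 = 2.8 → 3.
H and L are unchanged.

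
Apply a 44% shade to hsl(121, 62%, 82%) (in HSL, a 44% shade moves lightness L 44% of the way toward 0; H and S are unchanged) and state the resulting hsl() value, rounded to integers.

L moves 44% from 82 toward 0: 82 − 36.08 = 45.92 → 46.
H and S are unchanged.

hsl(121, 62%, 46%)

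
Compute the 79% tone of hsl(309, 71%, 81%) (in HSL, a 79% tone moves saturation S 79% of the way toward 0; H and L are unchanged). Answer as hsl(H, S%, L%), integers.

hsl(309, 15%, 81%)

S moves 79% from 71 toward 0: 71 − 56.09 = 14.91 → 15.
H and L are unchanged.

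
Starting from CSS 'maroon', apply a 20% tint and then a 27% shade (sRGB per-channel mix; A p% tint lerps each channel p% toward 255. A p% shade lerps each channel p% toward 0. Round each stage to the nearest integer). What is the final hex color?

CSS maroon is rgb(128, 0, 0).
Lerp each channel 20% toward 255:
  R: 128 + 25.4 = 153.4 → 153
  G: 0 + 0.2×(255−0) = 0 + 51 = 51 → 51
  B: 0 + 0.2×(255−0) = 0 + 51 = 51 → 51
After the tint: rgb(153, 51, 51) = #993333.
A 27% shade moves each channel 27% toward 0:
  R: 153 + 0.27×(0−153) = 153 − 41.31 = 111.69 → 112
  G: 51 − 13.77 = 37.23 → 37
  B: 51 − 13.77 = 37.23 → 37
rgb(112, 37, 37) = #702525.

#702525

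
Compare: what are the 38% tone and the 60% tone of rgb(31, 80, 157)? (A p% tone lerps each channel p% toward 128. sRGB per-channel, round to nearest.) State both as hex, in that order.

38% tone:
  R: 31 + 36.86 = 67.86 → 68
  G: 80 + 0.38×(128−80) = 80 + 18.24 = 98.24 → 98
  B: 157 − 11.02 = 145.98 → 146
  → #446292
60% tone:
  R: 31 + 0.6×(128−31) = 31 + 58.2 = 89.2 → 89
  G: 80 + 0.6×(128−80) = 80 + 28.8 = 108.8 → 109
  B: 157 + 0.6×(128−157) = 157 − 17.4 = 139.6 → 140
  → #596D8C

#446292, #596D8C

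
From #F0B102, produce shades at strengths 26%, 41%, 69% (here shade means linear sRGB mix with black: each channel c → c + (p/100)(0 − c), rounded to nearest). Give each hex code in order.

#B28301, #8E6801, #4A3701

#F0B102 is rgb(240, 177, 2).
26%: (240 − 62.4 = 177.6→178, 177 − 46.02 = 130.98→131, 2 − 0.52 = 1.48→1) → #B28301
41%: (240 − 98.4 = 141.6→142, 177 − 72.57 = 104.43→104, 2 − 0.82 = 1.18→1) → #8E6801
69%: (240 − 165.6 = 74.4→74, 177 − 122.13 = 54.87→55, 2 − 1.38 = 0.62→1) → #4A3701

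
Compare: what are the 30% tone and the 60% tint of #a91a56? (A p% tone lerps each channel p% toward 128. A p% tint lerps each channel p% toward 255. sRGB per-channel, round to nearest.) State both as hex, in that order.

#a91a56 is rgb(169, 26, 86).
30% tone:
  R: 169 − 12.3 = 156.7 → 157
  G: 26 + 30.6 = 56.6 → 57
  B: 86 + 0.3×(128−86) = 86 + 12.6 = 98.6 → 99
  → #9d3963
60% tint:
  R: 169 + 0.6×(255−169) = 169 + 51.6 = 220.6 → 221
  G: 26 + 0.6×(255−26) = 26 + 137.4 = 163.4 → 163
  B: 86 + 0.6×(255−86) = 86 + 101.4 = 187.4 → 187
  → #dda3bb

#9d3963, #dda3bb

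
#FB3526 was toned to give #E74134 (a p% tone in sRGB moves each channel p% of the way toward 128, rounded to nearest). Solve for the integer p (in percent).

16%

#FB3526 is rgb(251, 53, 38); #E74134 is rgb(231, 65, 52).
On the R channel (widest range): 231 ≈ 251 + (p/100)(128 − 251), so p ≈ 100×(231 − 251)/(128 − 251) = -2000/-123 = 16.26.
p = 16 reproduces all three channels after rounding.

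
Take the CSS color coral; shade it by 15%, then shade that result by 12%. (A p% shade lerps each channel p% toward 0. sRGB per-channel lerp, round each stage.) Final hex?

#bf5f3c

CSS coral is rgb(255, 127, 80).
Lerp each channel 15% toward 0:
  R: 255 + 0.15×(0−255) = 255 − 38.25 = 216.75 → 217
  G: 127 − 19.05 = 107.95 → 108
  B: 80 + 0.15×(0−80) = 80 − 12 = 68 → 68
After the shade: rgb(217, 108, 68) = #d96c44.
Per channel, c → c + 0.12(0 − c):
  R: 217 − 26.04 = 190.96 → 191
  G: 108 + 0.12×(0−108) = 108 − 12.96 = 95.04 → 95
  B: 68 + 0.12×(0−68) = 68 − 8.16 = 59.84 → 60
rgb(191, 95, 60) = #bf5f3c.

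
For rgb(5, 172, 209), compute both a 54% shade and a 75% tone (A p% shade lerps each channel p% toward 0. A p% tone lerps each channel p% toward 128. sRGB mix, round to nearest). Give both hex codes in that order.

#024f60, #618b94

54% shade:
  R: 5 + 0.54×(0−5) = 5 − 2.7 = 2.3 → 2
  G: 172 + 0.54×(0−172) = 172 − 92.88 = 79.12 → 79
  B: 209 + 0.54×(0−209) = 209 − 112.86 = 96.14 → 96
  → #024f60
75% tone:
  R: 5 + 92.25 = 97.25 → 97
  G: 172 − 33 = 139 → 139
  B: 209 − 60.75 = 148.25 → 148
  → #618b94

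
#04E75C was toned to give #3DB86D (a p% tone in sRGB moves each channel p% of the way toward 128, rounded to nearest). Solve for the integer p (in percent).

#04E75C is rgb(4, 231, 92); #3DB86D is rgb(61, 184, 109).
On the R channel (widest range): 61 ≈ 4 + (p/100)(128 − 4), so p ≈ 100×(61 − 4)/(128 − 4) = 5700/124 = 45.97.
p = 46 reproduces all three channels after rounding.

46%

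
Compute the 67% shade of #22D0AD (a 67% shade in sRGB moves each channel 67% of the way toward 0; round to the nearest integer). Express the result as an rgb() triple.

rgb(11, 69, 57)

#22D0AD is rgb(34, 208, 173).
Lerp each channel 67% toward 0:
  R: 34 − 22.78 = 11.22 → 11
  G: 208 + 0.67×(0−208) = 208 − 139.36 = 68.64 → 69
  B: 173 − 115.91 = 57.09 → 57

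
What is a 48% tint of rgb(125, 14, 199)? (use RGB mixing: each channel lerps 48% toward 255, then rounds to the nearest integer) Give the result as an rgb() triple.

A 48% tint moves each channel 48% toward 255:
  R: 125 + 0.48×(255−125) = 125 + 62.4 = 187.4 → 187
  G: 14 + 0.48×(255−14) = 14 + 115.68 = 129.68 → 130
  B: 199 + 0.48×(255−199) = 199 + 26.88 = 225.88 → 226

rgb(187, 130, 226)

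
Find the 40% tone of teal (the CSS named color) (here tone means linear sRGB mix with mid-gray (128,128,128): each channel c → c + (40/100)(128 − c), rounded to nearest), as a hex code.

#338080

CSS teal is rgb(0, 128, 128).
Per channel, c → c + 0.4(128 − c):
  R: 0 + 0.4×(128−0) = 0 + 51.2 = 51.2 → 51
  G: 128 + 0 = 128 → 128
  B: 128 + 0.4×(128−128) = 128 + 0 = 128 → 128
rgb(51, 128, 128) = #338080.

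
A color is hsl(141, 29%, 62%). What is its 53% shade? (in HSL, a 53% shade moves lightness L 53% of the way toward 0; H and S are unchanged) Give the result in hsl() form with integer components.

L moves 53% from 62 toward 0: 62 − 32.86 = 29.14 → 29.
H and S are unchanged.

hsl(141, 29%, 29%)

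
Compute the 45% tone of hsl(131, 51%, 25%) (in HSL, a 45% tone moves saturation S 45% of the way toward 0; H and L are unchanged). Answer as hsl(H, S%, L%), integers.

hsl(131, 28%, 25%)

S moves 45% from 51 toward 0: 51 − 22.95 = 28.05 → 28.
H and L are unchanged.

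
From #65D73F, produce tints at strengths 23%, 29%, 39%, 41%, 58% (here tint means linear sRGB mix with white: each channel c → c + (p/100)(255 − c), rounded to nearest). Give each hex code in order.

#65D73F is rgb(101, 215, 63).
23%: (101 + 35.42 = 136.42→136, 215 + 9.2 = 224.2→224, 63 + 44.16 = 107.16→107) → #88E06B
29%: (101 + 44.66 = 145.66→146, 215 + 11.6 = 226.6→227, 63 + 55.68 = 118.68→119) → #92E377
39%: (101 + 60.06 = 161.06→161, 215 + 15.6 = 230.6→231, 63 + 74.88 = 137.88→138) → #A1E78A
41%: (101 + 63.14 = 164.14→164, 215 + 16.4 = 231.4→231, 63 + 78.72 = 141.72→142) → #A4E78E
58%: (101 + 89.32 = 190.32→190, 215 + 23.2 = 238.2→238, 63 + 111.36 = 174.36→174) → #BEEEAE

#88E06B, #92E377, #A1E78A, #A4E78E, #BEEEAE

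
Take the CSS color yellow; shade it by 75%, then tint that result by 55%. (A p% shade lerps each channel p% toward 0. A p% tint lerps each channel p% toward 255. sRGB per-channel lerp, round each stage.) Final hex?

CSS yellow is rgb(255, 255, 0).
Per channel, c → c + 0.75(0 − c):
  R: 255 − 191.25 = 63.75 → 64
  G: 255 − 191.25 = 63.75 → 64
  B: 0 + 0.75×(0−0) = 0 + 0 = 0 → 0
After the shade: rgb(64, 64, 0) = #404000.
Per channel, c → c + 0.55(255 − c):
  R: 64 + 105.05 = 169.05 → 169
  G: 64 + 105.05 = 169.05 → 169
  B: 0 + 140.25 = 140.25 → 140
rgb(169, 169, 140) = #A9A98C.

#A9A98C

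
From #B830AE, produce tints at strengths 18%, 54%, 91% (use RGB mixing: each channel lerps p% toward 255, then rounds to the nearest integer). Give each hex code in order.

#B830AE is rgb(184, 48, 174).
18%: (184 + 12.78 = 196.78→197, 48 + 37.26 = 85.26→85, 174 + 14.58 = 188.58→189) → #C555BD
54%: (184 + 38.34 = 222.34→222, 48 + 111.78 = 159.78→160, 174 + 43.74 = 217.74→218) → #DEA0DA
91%: (184 + 64.61 = 248.61→249, 48 + 188.37 = 236.37→236, 174 + 73.71 = 247.71→248) → #F9ECF8

#C555BD, #DEA0DA, #F9ECF8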